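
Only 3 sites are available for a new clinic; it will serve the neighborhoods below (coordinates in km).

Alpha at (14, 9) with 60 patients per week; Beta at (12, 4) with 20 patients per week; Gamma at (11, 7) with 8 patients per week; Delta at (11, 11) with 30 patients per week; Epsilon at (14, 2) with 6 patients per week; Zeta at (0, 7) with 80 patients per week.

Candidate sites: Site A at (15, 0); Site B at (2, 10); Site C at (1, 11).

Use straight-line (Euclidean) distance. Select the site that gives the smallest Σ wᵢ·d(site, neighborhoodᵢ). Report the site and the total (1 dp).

Total weighted distance at each candidate:
  Site A (15, 0): total = 2396.6
  Site B (2, 10): total = 1678.3
  Site C (1, 11): total = 1860.8
Minimum is at Site B with total 1678.3 km.

Site B, total 1678.3 km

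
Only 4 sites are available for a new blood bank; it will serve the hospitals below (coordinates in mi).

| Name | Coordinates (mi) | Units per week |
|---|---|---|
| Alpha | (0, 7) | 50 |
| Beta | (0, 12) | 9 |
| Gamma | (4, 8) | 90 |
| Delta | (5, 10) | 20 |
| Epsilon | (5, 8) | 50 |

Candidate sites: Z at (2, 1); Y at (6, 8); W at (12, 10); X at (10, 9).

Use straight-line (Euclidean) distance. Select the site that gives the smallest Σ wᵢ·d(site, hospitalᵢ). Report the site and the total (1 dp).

Total weighted distance at each candidate:
  Z (2, 1): total = 1642.6
  Y (6, 8): total = 643.8
  W (12, 10): total = 1974.1
  X (10, 9): total = 1508.2
Minimum is at Y with total 643.8 mi.

Y, total 643.8 mi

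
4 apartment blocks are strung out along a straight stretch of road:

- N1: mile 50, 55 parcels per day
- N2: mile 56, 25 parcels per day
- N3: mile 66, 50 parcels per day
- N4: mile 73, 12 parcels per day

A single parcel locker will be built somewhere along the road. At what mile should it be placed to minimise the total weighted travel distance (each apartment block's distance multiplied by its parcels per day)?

For a sum of weighted absolute distances on a line, the optimum is the weighted median (not the mean). Total weight W = 142; half-weight = 71.
Sort by position and accumulate weight:
  mile 50 (N1, w=55) → cum 55
  mile 56 (N2, w=25) → cum 80  ≥ 71 → median here
  mile 66 (N3, w=50) → cum 130
  mile 73 (N4, w=12) → cum 142
Optimal location: mile 56.

x = 56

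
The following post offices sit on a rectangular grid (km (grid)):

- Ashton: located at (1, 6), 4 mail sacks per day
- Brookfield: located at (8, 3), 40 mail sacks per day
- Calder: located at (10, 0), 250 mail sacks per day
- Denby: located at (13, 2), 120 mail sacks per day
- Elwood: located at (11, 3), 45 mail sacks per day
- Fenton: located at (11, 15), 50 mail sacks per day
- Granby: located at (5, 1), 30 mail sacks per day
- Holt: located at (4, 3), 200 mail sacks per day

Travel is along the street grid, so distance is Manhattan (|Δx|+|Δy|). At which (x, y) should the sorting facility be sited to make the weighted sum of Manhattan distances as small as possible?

(10, 2)

Manhattan distance separates: Σwᵢ(|x−xᵢ|+|y−yᵢ|) = Σwᵢ|x−xᵢ| + Σwᵢ|y−yᵢ|, so x and y are optimised independently as 1-D weighted medians.
Total weight W = 739; half = 369.5.
x-coordinate, sorted with cumulative weight:
  x=1 (Ashton, w=4) cum 4
  x=4 (Holt, w=200) cum 204
  x=5 (Granby, w=30) cum 234
  x=8 (Brookfield, w=40) cum 274
  x=10 (Calder, w=250) cum 524  ← median
  x=11 (Elwood, w=45) cum 569
  x=11 (Fenton, w=50) cum 619
  x=13 (Denby, w=120) cum 739
⇒ x* = 10
y-coordinate, sorted with cumulative weight:
  y=0 (Calder, w=250) cum 250
  y=1 (Granby, w=30) cum 280
  y=2 (Denby, w=120) cum 400  ← median
  y=3 (Brookfield, w=40) cum 440
  y=3 (Elwood, w=45) cum 485
  y=3 (Holt, w=200) cum 685
  y=6 (Ashton, w=4) cum 689
  y=15 (Fenton, w=50) cum 739
⇒ y* = 2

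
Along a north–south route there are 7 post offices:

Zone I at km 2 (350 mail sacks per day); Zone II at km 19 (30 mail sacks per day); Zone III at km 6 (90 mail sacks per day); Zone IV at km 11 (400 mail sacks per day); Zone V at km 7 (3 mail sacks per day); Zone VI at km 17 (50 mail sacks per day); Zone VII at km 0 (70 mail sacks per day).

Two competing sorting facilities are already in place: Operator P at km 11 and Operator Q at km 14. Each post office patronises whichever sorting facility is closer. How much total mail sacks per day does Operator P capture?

The indifferent point is the midpoint (11+14)/2 = 12.5; post offices left of it (closer to Operator P at 11) go to Operator P, those right go to Operator Q.
  Zone VII at 0 (w=70) → Operator P
  Zone I at 2 (w=350) → Operator P
  Zone III at 6 (w=90) → Operator P
  Zone V at 7 (w=3) → Operator P
  Zone IV at 11 (w=400) → Operator P
  Zone VI at 17 (w=50) → Operator Q
  Zone II at 19 (w=30) → Operator Q
Operator P captures 913; Operator Q captures 80.

913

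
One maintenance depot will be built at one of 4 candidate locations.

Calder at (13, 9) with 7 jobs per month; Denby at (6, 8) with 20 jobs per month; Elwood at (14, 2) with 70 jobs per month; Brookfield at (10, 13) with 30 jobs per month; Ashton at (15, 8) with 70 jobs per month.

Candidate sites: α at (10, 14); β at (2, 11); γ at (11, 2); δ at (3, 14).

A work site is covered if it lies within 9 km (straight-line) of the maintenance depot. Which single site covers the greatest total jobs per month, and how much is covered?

γ, covering 167

Coverage radius r = 9 km; a point is covered iff (Δx)²+(Δy)² ≤ 9² = 81.
  α (10, 14): covers {Calder, Denby, Brookfield, Ashton} → 127
  β (2, 11): covers {Denby, Brookfield} → 50
  γ (11, 2): covers {Calder, Denby, Elwood, Ashton} → 167
  δ (3, 14): covers {Denby, Brookfield} → 50
Maximum coverage at γ: 167 jobs per month.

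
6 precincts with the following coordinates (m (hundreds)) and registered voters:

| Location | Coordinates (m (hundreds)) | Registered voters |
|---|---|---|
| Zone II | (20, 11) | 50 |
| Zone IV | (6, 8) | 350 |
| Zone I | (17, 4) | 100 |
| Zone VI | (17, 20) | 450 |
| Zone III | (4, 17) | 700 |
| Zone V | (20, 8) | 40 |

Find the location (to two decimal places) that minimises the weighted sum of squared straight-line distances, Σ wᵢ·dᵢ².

(9.50, 14.78)

The minimiser of Σwᵢ‖p−pᵢ‖² is the weighted centroid p* = (Σwᵢpᵢ)/(Σwᵢ).
Σwᵢ = 1690.
Σwᵢxᵢ = 50·20 + 350·6 + 100·17 + 450·17 + 700·4 + 40·20 = 16050.
Σwᵢyᵢ = 50·11 + 350·8 + 100·4 + 450·20 + 700·17 + 40·8 = 24970.
x* = 16050/1690 = 9.50, y* = 24970/1690 = 14.78.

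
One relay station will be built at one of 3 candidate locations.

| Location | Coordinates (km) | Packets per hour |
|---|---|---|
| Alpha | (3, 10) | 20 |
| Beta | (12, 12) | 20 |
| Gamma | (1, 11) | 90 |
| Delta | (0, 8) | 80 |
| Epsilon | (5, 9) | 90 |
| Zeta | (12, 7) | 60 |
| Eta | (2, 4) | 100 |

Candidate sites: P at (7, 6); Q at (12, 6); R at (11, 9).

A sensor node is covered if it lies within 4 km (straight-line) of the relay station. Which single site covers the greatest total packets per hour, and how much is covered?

P, covering 90

Coverage radius r = 4 km; a point is covered iff (Δx)²+(Δy)² ≤ 4² = 16.
  P (7, 6): covers {Epsilon} → 90
  Q (12, 6): covers {Zeta} → 60
  R (11, 9): covers {Beta, Zeta} → 80
Maximum coverage at P: 90 packets per hour.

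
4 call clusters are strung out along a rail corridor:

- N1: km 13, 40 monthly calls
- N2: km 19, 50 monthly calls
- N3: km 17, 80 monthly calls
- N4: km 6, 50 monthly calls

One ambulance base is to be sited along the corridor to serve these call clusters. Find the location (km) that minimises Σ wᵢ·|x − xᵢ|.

x = 17

For a sum of weighted absolute distances on a line, the optimum is the weighted median (not the mean). Total weight W = 220; half-weight = 110.
Sort by position and accumulate weight:
  km 6 (N4, w=50) → cum 50
  km 13 (N1, w=40) → cum 90
  km 17 (N3, w=80) → cum 170  ≥ 110 → median here
  km 19 (N2, w=50) → cum 220
Optimal location: km 17.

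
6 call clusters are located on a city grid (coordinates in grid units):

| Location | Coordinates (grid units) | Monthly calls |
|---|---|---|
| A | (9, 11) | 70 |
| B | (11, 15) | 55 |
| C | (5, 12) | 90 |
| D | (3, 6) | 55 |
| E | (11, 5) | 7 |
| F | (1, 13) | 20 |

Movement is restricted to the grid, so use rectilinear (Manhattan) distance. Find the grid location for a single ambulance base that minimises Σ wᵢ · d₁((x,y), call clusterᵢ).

Manhattan distance separates: Σwᵢ(|x−xᵢ|+|y−yᵢ|) = Σwᵢ|x−xᵢ| + Σwᵢ|y−yᵢ|, so x and y are optimised independently as 1-D weighted medians.
Total weight W = 297; half = 148.5.
x-coordinate, sorted with cumulative weight:
  x=1 (F, w=20) cum 20
  x=3 (D, w=55) cum 75
  x=5 (C, w=90) cum 165  ← median
  x=9 (A, w=70) cum 235
  x=11 (B, w=55) cum 290
  x=11 (E, w=7) cum 297
⇒ x* = 5
y-coordinate, sorted with cumulative weight:
  y=5 (E, w=7) cum 7
  y=6 (D, w=55) cum 62
  y=11 (A, w=70) cum 132
  y=12 (C, w=90) cum 222  ← median
  y=13 (F, w=20) cum 242
  y=15 (B, w=55) cum 297
⇒ y* = 12

(5, 12)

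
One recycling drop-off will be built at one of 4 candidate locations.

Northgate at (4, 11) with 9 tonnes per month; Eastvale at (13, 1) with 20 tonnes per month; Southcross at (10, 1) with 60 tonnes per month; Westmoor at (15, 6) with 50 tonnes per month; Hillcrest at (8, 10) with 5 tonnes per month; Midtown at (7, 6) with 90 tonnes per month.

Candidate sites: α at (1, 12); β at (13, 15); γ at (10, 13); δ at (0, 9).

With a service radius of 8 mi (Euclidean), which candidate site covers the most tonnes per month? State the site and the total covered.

Coverage radius r = 8 mi; a point is covered iff (Δx)²+(Δy)² ≤ 8² = 64.
  α (1, 12): covers {Northgate, Hillcrest} → 14
  β (13, 15): covers {Hillcrest} → 5
  γ (10, 13): covers {Northgate, Hillcrest, Midtown} → 104
  δ (0, 9): covers {Northgate, Midtown} → 99
Maximum coverage at γ: 104 tonnes per month.

γ, covering 104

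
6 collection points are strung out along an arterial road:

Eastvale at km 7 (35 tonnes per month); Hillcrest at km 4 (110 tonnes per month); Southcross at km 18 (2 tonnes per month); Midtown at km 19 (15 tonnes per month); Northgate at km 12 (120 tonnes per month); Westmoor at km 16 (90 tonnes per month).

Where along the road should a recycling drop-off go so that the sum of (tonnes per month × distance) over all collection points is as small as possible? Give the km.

x = 12

For a sum of weighted absolute distances on a line, the optimum is the weighted median (not the mean). Total weight W = 372; half-weight = 186.
Sort by position and accumulate weight:
  km 4 (Hillcrest, w=110) → cum 110
  km 7 (Eastvale, w=35) → cum 145
  km 12 (Northgate, w=120) → cum 265  ≥ 186 → median here
  km 16 (Westmoor, w=90) → cum 355
  km 18 (Southcross, w=2) → cum 357
  km 19 (Midtown, w=15) → cum 372
Optimal location: km 12.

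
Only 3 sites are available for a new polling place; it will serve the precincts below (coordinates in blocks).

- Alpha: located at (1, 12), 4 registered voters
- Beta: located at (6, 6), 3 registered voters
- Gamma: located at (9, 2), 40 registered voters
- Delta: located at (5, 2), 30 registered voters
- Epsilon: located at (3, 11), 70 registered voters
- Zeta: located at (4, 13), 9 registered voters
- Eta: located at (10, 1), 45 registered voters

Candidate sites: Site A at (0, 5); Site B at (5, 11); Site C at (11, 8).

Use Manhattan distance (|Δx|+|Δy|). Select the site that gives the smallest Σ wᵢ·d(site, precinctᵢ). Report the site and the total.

Total weighted distance at each candidate:
  Site A (0, 5): total = 2141
  Site B (5, 11): total = 1670
  Site C (11, 8): total = 1995
Minimum is at Site B with total 1670 blocks.

Site B, total 1670 blocks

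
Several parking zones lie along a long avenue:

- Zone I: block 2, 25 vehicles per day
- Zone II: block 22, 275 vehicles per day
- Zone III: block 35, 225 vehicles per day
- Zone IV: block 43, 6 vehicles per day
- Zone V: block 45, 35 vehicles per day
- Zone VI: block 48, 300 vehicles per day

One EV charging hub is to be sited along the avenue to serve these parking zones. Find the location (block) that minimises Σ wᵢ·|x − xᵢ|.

For a sum of weighted absolute distances on a line, the optimum is the weighted median (not the mean). Total weight W = 866; half-weight = 433.
Sort by position and accumulate weight:
  block 2 (Zone I, w=25) → cum 25
  block 22 (Zone II, w=275) → cum 300
  block 35 (Zone III, w=225) → cum 525  ≥ 433 → median here
  block 43 (Zone IV, w=6) → cum 531
  block 45 (Zone V, w=35) → cum 566
  block 48 (Zone VI, w=300) → cum 866
Optimal location: block 35.

x = 35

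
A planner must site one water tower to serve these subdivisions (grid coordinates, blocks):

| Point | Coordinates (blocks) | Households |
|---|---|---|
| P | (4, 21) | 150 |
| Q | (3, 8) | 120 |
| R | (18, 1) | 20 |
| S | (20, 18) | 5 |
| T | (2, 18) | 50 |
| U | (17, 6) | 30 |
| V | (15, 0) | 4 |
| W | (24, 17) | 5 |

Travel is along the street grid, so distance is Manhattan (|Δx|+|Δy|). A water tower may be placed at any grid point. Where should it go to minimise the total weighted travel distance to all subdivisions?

Manhattan distance separates: Σwᵢ(|x−xᵢ|+|y−yᵢ|) = Σwᵢ|x−xᵢ| + Σwᵢ|y−yᵢ|, so x and y are optimised independently as 1-D weighted medians.
Total weight W = 384; half = 192.
x-coordinate, sorted with cumulative weight:
  x=2 (T, w=50) cum 50
  x=3 (Q, w=120) cum 170
  x=4 (P, w=150) cum 320  ← median
  x=15 (V, w=4) cum 324
  x=17 (U, w=30) cum 354
  x=18 (R, w=20) cum 374
  x=20 (S, w=5) cum 379
  x=24 (W, w=5) cum 384
⇒ x* = 4
y-coordinate, sorted with cumulative weight:
  y=0 (V, w=4) cum 4
  y=1 (R, w=20) cum 24
  y=6 (U, w=30) cum 54
  y=8 (Q, w=120) cum 174
  y=17 (W, w=5) cum 179
  y=18 (S, w=5) cum 184
  y=18 (T, w=50) cum 234  ← median
  y=21 (P, w=150) cum 384
⇒ y* = 18

(4, 18)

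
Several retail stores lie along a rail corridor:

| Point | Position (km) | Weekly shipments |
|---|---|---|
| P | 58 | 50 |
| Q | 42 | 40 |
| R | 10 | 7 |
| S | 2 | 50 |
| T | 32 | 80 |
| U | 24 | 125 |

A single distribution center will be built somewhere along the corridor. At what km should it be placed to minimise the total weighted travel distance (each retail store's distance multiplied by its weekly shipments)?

For a sum of weighted absolute distances on a line, the optimum is the weighted median (not the mean). Total weight W = 352; half-weight = 176.
Sort by position and accumulate weight:
  km 2 (S, w=50) → cum 50
  km 10 (R, w=7) → cum 57
  km 24 (U, w=125) → cum 182  ≥ 176 → median here
  km 32 (T, w=80) → cum 262
  km 42 (Q, w=40) → cum 302
  km 58 (P, w=50) → cum 352
Optimal location: km 24.

x = 24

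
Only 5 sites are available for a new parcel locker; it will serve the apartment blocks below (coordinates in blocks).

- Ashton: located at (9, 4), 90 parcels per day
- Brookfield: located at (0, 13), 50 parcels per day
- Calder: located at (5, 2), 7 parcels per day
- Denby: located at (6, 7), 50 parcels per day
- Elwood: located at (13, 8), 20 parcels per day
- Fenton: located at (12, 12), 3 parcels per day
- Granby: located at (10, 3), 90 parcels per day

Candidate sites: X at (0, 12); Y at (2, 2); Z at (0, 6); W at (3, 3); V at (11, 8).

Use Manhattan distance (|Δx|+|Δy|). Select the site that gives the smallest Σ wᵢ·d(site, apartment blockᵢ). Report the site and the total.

V, total 2319 blocks

Total weighted distance at each candidate:
  X (0, 12): total = 4321
  Y (2, 2): total = 3141
  Z (0, 6): total = 3277
  W (3, 3): total = 2635
  V (11, 8): total = 2319
Minimum is at V with total 2319 blocks.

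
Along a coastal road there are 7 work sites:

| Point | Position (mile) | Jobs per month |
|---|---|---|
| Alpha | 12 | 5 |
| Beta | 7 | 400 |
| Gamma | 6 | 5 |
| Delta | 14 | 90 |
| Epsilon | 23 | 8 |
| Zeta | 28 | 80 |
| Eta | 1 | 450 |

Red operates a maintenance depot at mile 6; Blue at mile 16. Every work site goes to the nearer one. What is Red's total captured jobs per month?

The indifferent point is the midpoint (6+16)/2 = 11; work sites left of it (closer to Red at 6) go to Red, those right go to Blue.
  Eta at 1 (w=450) → Red
  Gamma at 6 (w=5) → Red
  Beta at 7 (w=400) → Red
  Alpha at 12 (w=5) → Blue
  Delta at 14 (w=90) → Blue
  Epsilon at 23 (w=8) → Blue
  Zeta at 28 (w=80) → Blue
Red captures 855; Blue captures 183.

855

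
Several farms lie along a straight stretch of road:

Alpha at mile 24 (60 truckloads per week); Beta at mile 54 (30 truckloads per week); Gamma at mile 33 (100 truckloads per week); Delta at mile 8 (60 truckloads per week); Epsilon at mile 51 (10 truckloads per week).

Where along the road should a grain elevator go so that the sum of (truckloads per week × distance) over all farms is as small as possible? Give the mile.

For a sum of weighted absolute distances on a line, the optimum is the weighted median (not the mean). Total weight W = 260; half-weight = 130.
Sort by position and accumulate weight:
  mile 8 (Delta, w=60) → cum 60
  mile 24 (Alpha, w=60) → cum 120
  mile 33 (Gamma, w=100) → cum 220  ≥ 130 → median here
  mile 51 (Epsilon, w=10) → cum 230
  mile 54 (Beta, w=30) → cum 260
Optimal location: mile 33.

x = 33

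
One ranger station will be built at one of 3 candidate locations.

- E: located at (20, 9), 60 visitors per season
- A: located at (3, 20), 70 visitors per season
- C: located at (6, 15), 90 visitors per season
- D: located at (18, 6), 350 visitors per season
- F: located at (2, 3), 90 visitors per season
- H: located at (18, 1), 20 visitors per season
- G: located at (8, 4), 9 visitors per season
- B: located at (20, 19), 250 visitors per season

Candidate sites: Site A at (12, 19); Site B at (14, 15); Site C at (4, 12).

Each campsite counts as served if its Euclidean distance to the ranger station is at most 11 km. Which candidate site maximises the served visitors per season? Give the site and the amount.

Site B, covering 750

Coverage radius r = 11 km; a point is covered iff (Δx)²+(Δy)² ≤ 11² = 121.
  Site A (12, 19): covers {A, C, B} → 410
  Site B (14, 15): covers {E, C, D, B} → 750
  Site C (4, 12): covers {A, C, F, G} → 259
Maximum coverage at Site B: 750 visitors per season.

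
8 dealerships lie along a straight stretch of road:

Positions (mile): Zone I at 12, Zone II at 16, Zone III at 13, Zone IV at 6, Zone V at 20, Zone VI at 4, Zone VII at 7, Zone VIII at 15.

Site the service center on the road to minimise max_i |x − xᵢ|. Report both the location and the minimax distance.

location 12, max distance 8

The 1-center on a line is the midpoint of the two extreme points: leftmost at 4, rightmost at 20.
Optimal location = (4 + 20)/2 = 12; maximum distance = (20 − 4)/2 = 8.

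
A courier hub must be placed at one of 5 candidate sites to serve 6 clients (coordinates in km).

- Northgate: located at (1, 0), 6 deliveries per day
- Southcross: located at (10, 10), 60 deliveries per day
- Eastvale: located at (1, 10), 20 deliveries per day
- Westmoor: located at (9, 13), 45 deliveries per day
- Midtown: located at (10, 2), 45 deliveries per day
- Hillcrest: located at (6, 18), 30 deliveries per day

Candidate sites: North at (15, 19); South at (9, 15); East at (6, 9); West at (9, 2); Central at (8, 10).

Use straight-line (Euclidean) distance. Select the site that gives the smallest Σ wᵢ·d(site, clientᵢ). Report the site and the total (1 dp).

Total weighted distance at each candidate:
  North (15, 19): total = 2543.1
  South (9, 15): total = 1400.6
  East (6, 9): total = 1268.9
  West (9, 2): total = 1787.9
  Central (8, 10): total = 1094.0
Minimum is at Central with total 1094.0 km.

Central, total 1094.0 km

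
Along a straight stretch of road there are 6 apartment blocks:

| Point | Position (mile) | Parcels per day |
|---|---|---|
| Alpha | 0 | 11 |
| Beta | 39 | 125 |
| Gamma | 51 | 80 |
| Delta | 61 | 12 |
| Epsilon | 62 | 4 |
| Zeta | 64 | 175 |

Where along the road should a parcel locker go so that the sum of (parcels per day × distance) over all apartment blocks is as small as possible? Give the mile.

For a sum of weighted absolute distances on a line, the optimum is the weighted median (not the mean). Total weight W = 407; half-weight = 203.5.
Sort by position and accumulate weight:
  mile 0 (Alpha, w=11) → cum 11
  mile 39 (Beta, w=125) → cum 136
  mile 51 (Gamma, w=80) → cum 216  ≥ 203.5 → median here
  mile 61 (Delta, w=12) → cum 228
  mile 62 (Epsilon, w=4) → cum 232
  mile 64 (Zeta, w=175) → cum 407
Optimal location: mile 51.

x = 51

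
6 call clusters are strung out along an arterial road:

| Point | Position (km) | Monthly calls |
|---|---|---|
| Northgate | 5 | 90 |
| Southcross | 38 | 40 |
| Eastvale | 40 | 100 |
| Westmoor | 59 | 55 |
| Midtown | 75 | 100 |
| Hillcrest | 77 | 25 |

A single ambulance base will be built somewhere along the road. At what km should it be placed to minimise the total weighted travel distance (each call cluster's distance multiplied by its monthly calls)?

For a sum of weighted absolute distances on a line, the optimum is the weighted median (not the mean). Total weight W = 410; half-weight = 205.
Sort by position and accumulate weight:
  km 5 (Northgate, w=90) → cum 90
  km 38 (Southcross, w=40) → cum 130
  km 40 (Eastvale, w=100) → cum 230  ≥ 205 → median here
  km 59 (Westmoor, w=55) → cum 285
  km 75 (Midtown, w=100) → cum 385
  km 77 (Hillcrest, w=25) → cum 410
Optimal location: km 40.

x = 40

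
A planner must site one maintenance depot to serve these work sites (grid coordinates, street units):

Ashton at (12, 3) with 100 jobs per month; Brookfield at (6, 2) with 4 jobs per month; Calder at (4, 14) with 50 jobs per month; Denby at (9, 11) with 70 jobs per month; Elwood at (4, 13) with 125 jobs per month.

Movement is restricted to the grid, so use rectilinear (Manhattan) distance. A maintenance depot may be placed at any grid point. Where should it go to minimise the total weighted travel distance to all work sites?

Manhattan distance separates: Σwᵢ(|x−xᵢ|+|y−yᵢ|) = Σwᵢ|x−xᵢ| + Σwᵢ|y−yᵢ|, so x and y are optimised independently as 1-D weighted medians.
Total weight W = 349; half = 174.5.
x-coordinate, sorted with cumulative weight:
  x=4 (Calder, w=50) cum 50
  x=4 (Elwood, w=125) cum 175  ← median
  x=6 (Brookfield, w=4) cum 179
  x=9 (Denby, w=70) cum 249
  x=12 (Ashton, w=100) cum 349
⇒ x* = 4
y-coordinate, sorted with cumulative weight:
  y=2 (Brookfield, w=4) cum 4
  y=3 (Ashton, w=100) cum 104
  y=11 (Denby, w=70) cum 174
  y=13 (Elwood, w=125) cum 299  ← median
  y=14 (Calder, w=50) cum 349
⇒ y* = 13

(4, 13)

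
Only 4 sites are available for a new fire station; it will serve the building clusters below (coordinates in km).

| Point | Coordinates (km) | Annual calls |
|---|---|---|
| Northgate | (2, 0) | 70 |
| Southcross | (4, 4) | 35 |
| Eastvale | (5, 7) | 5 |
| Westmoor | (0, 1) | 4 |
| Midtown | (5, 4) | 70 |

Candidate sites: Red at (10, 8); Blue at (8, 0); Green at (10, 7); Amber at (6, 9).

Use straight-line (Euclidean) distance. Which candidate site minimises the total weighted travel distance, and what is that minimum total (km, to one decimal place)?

Blue, total 1038.3 km

Total weighted distance at each candidate:
  Red (10, 8): total = 1566.9
  Blue (8, 0): total = 1038.3
  Green (10, 7): total = 1458.7
  Amber (6, 9): total = 1286.0
Minimum is at Blue with total 1038.3 km.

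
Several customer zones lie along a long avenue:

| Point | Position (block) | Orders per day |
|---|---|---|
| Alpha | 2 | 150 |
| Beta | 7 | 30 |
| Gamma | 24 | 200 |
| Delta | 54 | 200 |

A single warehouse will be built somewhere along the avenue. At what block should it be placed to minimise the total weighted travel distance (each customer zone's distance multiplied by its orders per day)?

x = 24

For a sum of weighted absolute distances on a line, the optimum is the weighted median (not the mean). Total weight W = 580; half-weight = 290.
Sort by position and accumulate weight:
  block 2 (Alpha, w=150) → cum 150
  block 7 (Beta, w=30) → cum 180
  block 24 (Gamma, w=200) → cum 380  ≥ 290 → median here
  block 54 (Delta, w=200) → cum 580
Optimal location: block 24.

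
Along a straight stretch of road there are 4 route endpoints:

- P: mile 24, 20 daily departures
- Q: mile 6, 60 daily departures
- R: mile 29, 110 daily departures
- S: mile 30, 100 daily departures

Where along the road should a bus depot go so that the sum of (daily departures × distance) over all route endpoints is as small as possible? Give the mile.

x = 29

For a sum of weighted absolute distances on a line, the optimum is the weighted median (not the mean). Total weight W = 290; half-weight = 145.
Sort by position and accumulate weight:
  mile 6 (Q, w=60) → cum 60
  mile 24 (P, w=20) → cum 80
  mile 29 (R, w=110) → cum 190  ≥ 145 → median here
  mile 30 (S, w=100) → cum 290
Optimal location: mile 29.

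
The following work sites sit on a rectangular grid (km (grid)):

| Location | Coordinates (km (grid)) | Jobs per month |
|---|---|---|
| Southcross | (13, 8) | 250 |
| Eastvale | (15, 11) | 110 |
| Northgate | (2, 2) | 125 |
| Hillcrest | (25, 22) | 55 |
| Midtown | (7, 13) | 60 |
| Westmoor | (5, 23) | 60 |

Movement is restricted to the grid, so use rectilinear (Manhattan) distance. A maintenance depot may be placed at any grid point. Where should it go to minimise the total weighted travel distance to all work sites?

Manhattan distance separates: Σwᵢ(|x−xᵢ|+|y−yᵢ|) = Σwᵢ|x−xᵢ| + Σwᵢ|y−yᵢ|, so x and y are optimised independently as 1-D weighted medians.
Total weight W = 660; half = 330.
x-coordinate, sorted with cumulative weight:
  x=2 (Northgate, w=125) cum 125
  x=5 (Westmoor, w=60) cum 185
  x=7 (Midtown, w=60) cum 245
  x=13 (Southcross, w=250) cum 495  ← median
  x=15 (Eastvale, w=110) cum 605
  x=25 (Hillcrest, w=55) cum 660
⇒ x* = 13
y-coordinate, sorted with cumulative weight:
  y=2 (Northgate, w=125) cum 125
  y=8 (Southcross, w=250) cum 375  ← median
  y=11 (Eastvale, w=110) cum 485
  y=13 (Midtown, w=60) cum 545
  y=22 (Hillcrest, w=55) cum 600
  y=23 (Westmoor, w=60) cum 660
⇒ y* = 8

(13, 8)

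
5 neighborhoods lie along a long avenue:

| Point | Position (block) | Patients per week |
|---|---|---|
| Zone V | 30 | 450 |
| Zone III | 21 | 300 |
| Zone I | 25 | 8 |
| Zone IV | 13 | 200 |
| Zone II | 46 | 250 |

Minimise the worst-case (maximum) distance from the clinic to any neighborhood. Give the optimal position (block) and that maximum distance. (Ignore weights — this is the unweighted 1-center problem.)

location 29.5, max distance 16.5

The 1-center on a line is the midpoint of the two extreme points: leftmost at 13, rightmost at 46.
Optimal location = (13 + 46)/2 = 29.5; maximum distance = (46 − 13)/2 = 16.5.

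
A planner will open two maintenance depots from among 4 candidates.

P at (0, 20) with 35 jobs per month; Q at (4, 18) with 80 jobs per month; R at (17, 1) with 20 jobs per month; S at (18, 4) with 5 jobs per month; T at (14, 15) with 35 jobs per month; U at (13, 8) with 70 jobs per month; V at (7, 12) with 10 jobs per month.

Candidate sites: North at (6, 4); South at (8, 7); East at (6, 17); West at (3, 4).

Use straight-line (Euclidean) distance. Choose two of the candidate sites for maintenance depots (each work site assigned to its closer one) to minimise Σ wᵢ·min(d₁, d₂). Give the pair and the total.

{South, East}, total 1378.7

Evaluate every pair (each demand assigned to the nearer of the two):
  {South, East}: total = 1378.7
  {North, East}: total = 1605.7
  {East, West}: total = 1868.6
  {North, South}: total = 2497.1
  {South, West}: total = 2497.1
  {North, West}: total = 3101.7
Best pair: {South, East} with total 1378.7.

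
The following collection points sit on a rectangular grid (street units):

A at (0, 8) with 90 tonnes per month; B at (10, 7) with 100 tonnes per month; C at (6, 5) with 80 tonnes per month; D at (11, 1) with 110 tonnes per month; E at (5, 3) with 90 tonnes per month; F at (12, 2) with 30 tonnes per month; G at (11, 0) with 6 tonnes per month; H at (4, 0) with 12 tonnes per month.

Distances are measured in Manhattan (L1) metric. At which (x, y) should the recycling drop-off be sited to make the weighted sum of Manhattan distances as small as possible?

Manhattan distance separates: Σwᵢ(|x−xᵢ|+|y−yᵢ|) = Σwᵢ|x−xᵢ| + Σwᵢ|y−yᵢ|, so x and y are optimised independently as 1-D weighted medians.
Total weight W = 518; half = 259.
x-coordinate, sorted with cumulative weight:
  x=0 (A, w=90) cum 90
  x=4 (H, w=12) cum 102
  x=5 (E, w=90) cum 192
  x=6 (C, w=80) cum 272  ← median
  x=10 (B, w=100) cum 372
  x=11 (D, w=110) cum 482
  x=11 (G, w=6) cum 488
  x=12 (F, w=30) cum 518
⇒ x* = 6
y-coordinate, sorted with cumulative weight:
  y=0 (G, w=6) cum 6
  y=0 (H, w=12) cum 18
  y=1 (D, w=110) cum 128
  y=2 (F, w=30) cum 158
  y=3 (E, w=90) cum 248
  y=5 (C, w=80) cum 328  ← median
  y=7 (B, w=100) cum 428
  y=8 (A, w=90) cum 518
⇒ y* = 5

(6, 5)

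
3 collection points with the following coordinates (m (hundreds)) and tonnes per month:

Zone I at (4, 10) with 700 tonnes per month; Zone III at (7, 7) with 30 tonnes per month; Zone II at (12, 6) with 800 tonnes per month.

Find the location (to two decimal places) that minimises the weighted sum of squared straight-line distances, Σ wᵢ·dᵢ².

The minimiser of Σwᵢ‖p−pᵢ‖² is the weighted centroid p* = (Σwᵢpᵢ)/(Σwᵢ).
Σwᵢ = 1530.
Σwᵢxᵢ = 700·4 + 30·7 + 800·12 = 12610.
Σwᵢyᵢ = 700·10 + 30·7 + 800·6 = 12010.
x* = 12610/1530 = 8.24, y* = 12010/1530 = 7.85.

(8.24, 7.85)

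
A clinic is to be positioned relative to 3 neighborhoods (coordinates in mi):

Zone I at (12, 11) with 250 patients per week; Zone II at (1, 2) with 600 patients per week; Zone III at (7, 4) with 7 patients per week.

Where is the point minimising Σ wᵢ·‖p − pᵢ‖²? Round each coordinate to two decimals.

The minimiser of Σwᵢ‖p−pᵢ‖² is the weighted centroid p* = (Σwᵢpᵢ)/(Σwᵢ).
Σwᵢ = 857.
Σwᵢxᵢ = 250·12 + 600·1 + 7·7 = 3649.
Σwᵢyᵢ = 250·11 + 600·2 + 7·4 = 3978.
x* = 3649/857 = 4.26, y* = 3978/857 = 4.64.

(4.26, 4.64)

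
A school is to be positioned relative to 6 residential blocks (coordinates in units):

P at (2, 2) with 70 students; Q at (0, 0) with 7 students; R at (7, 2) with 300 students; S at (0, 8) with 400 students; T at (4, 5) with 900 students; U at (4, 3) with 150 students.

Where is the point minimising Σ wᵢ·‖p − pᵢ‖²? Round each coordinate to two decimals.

The minimiser of Σwᵢ‖p−pᵢ‖² is the weighted centroid p* = (Σwᵢpᵢ)/(Σwᵢ).
Σwᵢ = 1827.
Σwᵢxᵢ = 70·2 + 7·0 + 300·7 + 400·0 + 900·4 + 150·4 = 6440.
Σwᵢyᵢ = 70·2 + 7·0 + 300·2 + 400·8 + 900·5 + 150·3 = 8890.
x* = 6440/1827 = 3.52, y* = 8890/1827 = 4.87.

(3.52, 4.87)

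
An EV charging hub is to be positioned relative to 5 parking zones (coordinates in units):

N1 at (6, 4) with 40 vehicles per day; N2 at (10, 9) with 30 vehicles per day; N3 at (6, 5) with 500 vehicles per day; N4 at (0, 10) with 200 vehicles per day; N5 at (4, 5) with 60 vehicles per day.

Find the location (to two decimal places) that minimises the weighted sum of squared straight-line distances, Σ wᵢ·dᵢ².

The minimiser of Σwᵢ‖p−pᵢ‖² is the weighted centroid p* = (Σwᵢpᵢ)/(Σwᵢ).
Σwᵢ = 830.
Σwᵢxᵢ = 40·6 + 30·10 + 500·6 + 200·0 + 60·4 = 3780.
Σwᵢyᵢ = 40·4 + 30·9 + 500·5 + 200·10 + 60·5 = 5230.
x* = 3780/830 = 4.55, y* = 5230/830 = 6.30.

(4.55, 6.30)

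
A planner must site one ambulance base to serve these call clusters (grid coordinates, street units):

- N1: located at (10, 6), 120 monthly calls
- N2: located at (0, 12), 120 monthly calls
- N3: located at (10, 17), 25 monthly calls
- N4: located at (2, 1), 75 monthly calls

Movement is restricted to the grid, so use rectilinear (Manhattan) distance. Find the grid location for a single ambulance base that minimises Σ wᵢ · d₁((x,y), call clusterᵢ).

Manhattan distance separates: Σwᵢ(|x−xᵢ|+|y−yᵢ|) = Σwᵢ|x−xᵢ| + Σwᵢ|y−yᵢ|, so x and y are optimised independently as 1-D weighted medians.
Total weight W = 340; half = 170.
x-coordinate, sorted with cumulative weight:
  x=0 (N2, w=120) cum 120
  x=2 (N4, w=75) cum 195  ← median
  x=10 (N1, w=120) cum 315
  x=10 (N3, w=25) cum 340
⇒ x* = 2
y-coordinate, sorted with cumulative weight:
  y=1 (N4, w=75) cum 75
  y=6 (N1, w=120) cum 195  ← median
  y=12 (N2, w=120) cum 315
  y=17 (N3, w=25) cum 340
⇒ y* = 6

(2, 6)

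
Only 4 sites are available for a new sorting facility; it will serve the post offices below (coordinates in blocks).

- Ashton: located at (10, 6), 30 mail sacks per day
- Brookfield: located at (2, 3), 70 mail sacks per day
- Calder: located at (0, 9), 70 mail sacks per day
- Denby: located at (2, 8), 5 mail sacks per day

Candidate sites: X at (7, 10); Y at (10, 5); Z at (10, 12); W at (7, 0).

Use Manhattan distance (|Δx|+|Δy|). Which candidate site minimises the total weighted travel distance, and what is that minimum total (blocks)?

Total weighted distance at each candidate:
  X (7, 10): total = 1645
  Y (10, 5): total = 1765
  Z (10, 12): total = 2340
  W (7, 0): total = 2015
Minimum is at X with total 1645 blocks.

X, total 1645 blocks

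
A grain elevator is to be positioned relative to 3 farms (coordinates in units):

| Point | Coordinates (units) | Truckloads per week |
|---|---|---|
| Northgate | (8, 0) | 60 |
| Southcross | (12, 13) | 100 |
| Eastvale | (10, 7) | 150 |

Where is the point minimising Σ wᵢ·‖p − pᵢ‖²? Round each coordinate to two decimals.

The minimiser of Σwᵢ‖p−pᵢ‖² is the weighted centroid p* = (Σwᵢpᵢ)/(Σwᵢ).
Σwᵢ = 310.
Σwᵢxᵢ = 60·8 + 100·12 + 150·10 = 3180.
Σwᵢyᵢ = 60·0 + 100·13 + 150·7 = 2350.
x* = 3180/310 = 10.26, y* = 2350/310 = 7.58.

(10.26, 7.58)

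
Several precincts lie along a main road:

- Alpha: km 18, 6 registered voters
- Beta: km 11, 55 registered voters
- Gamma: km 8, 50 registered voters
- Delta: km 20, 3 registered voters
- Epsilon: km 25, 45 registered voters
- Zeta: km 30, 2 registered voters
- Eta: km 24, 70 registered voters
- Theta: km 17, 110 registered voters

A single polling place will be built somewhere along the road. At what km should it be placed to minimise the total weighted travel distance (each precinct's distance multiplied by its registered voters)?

x = 17

For a sum of weighted absolute distances on a line, the optimum is the weighted median (not the mean). Total weight W = 341; half-weight = 170.5.
Sort by position and accumulate weight:
  km 8 (Gamma, w=50) → cum 50
  km 11 (Beta, w=55) → cum 105
  km 17 (Theta, w=110) → cum 215  ≥ 170.5 → median here
  km 18 (Alpha, w=6) → cum 221
  km 20 (Delta, w=3) → cum 224
  km 24 (Eta, w=70) → cum 294
  km 25 (Epsilon, w=45) → cum 339
  km 30 (Zeta, w=2) → cum 341
Optimal location: km 17.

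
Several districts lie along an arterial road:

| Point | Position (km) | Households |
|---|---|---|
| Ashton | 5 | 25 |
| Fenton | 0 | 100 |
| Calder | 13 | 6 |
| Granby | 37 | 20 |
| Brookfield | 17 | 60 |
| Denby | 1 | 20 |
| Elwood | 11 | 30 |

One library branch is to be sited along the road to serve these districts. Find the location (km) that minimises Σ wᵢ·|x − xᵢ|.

x = 5

For a sum of weighted absolute distances on a line, the optimum is the weighted median (not the mean). Total weight W = 261; half-weight = 130.5.
Sort by position and accumulate weight:
  km 0 (Fenton, w=100) → cum 100
  km 1 (Denby, w=20) → cum 120
  km 5 (Ashton, w=25) → cum 145  ≥ 130.5 → median here
  km 11 (Elwood, w=30) → cum 175
  km 13 (Calder, w=6) → cum 181
  km 17 (Brookfield, w=60) → cum 241
  km 37 (Granby, w=20) → cum 261
Optimal location: km 5.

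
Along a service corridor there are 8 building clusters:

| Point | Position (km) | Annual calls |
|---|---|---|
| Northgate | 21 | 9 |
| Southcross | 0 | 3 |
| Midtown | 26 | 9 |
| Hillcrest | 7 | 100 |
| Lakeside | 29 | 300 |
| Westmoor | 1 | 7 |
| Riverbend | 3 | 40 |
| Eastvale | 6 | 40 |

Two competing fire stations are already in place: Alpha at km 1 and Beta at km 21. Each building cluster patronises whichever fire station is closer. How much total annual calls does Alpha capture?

The indifferent point is the midpoint (1+21)/2 = 11; building clusters left of it (closer to Alpha at 1) go to Alpha, those right go to Beta.
  Southcross at 0 (w=3) → Alpha
  Westmoor at 1 (w=7) → Alpha
  Riverbend at 3 (w=40) → Alpha
  Eastvale at 6 (w=40) → Alpha
  Hillcrest at 7 (w=100) → Alpha
  Northgate at 21 (w=9) → Beta
  Midtown at 26 (w=9) → Beta
  Lakeside at 29 (w=300) → Beta
Alpha captures 190; Beta captures 318.

190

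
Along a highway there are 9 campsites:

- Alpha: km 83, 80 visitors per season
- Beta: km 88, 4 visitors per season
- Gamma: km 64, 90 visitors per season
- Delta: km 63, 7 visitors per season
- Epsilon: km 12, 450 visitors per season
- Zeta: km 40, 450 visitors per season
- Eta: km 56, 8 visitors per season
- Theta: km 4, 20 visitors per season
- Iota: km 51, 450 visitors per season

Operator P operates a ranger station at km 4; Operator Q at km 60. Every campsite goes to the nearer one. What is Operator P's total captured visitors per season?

The indifferent point is the midpoint (4+60)/2 = 32; campsites left of it (closer to Operator P at 4) go to Operator P, those right go to Operator Q.
  Theta at 4 (w=20) → Operator P
  Epsilon at 12 (w=450) → Operator P
  Zeta at 40 (w=450) → Operator Q
  Iota at 51 (w=450) → Operator Q
  Eta at 56 (w=8) → Operator Q
  Delta at 63 (w=7) → Operator Q
  Gamma at 64 (w=90) → Operator Q
  Alpha at 83 (w=80) → Operator Q
  Beta at 88 (w=4) → Operator Q
Operator P captures 470; Operator Q captures 1089.

470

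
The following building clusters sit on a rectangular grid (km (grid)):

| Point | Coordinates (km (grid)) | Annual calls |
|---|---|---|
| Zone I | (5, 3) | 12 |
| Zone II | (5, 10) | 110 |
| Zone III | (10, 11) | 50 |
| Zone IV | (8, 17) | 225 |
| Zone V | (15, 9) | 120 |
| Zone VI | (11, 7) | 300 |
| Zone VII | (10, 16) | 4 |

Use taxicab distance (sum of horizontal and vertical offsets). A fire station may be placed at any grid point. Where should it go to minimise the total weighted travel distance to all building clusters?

(11, 9)

Manhattan distance separates: Σwᵢ(|x−xᵢ|+|y−yᵢ|) = Σwᵢ|x−xᵢ| + Σwᵢ|y−yᵢ|, so x and y are optimised independently as 1-D weighted medians.
Total weight W = 821; half = 410.5.
x-coordinate, sorted with cumulative weight:
  x=5 (Zone I, w=12) cum 12
  x=5 (Zone II, w=110) cum 122
  x=8 (Zone IV, w=225) cum 347
  x=10 (Zone III, w=50) cum 397
  x=10 (Zone VII, w=4) cum 401
  x=11 (Zone VI, w=300) cum 701  ← median
  x=15 (Zone V, w=120) cum 821
⇒ x* = 11
y-coordinate, sorted with cumulative weight:
  y=3 (Zone I, w=12) cum 12
  y=7 (Zone VI, w=300) cum 312
  y=9 (Zone V, w=120) cum 432  ← median
  y=10 (Zone II, w=110) cum 542
  y=11 (Zone III, w=50) cum 592
  y=16 (Zone VII, w=4) cum 596
  y=17 (Zone IV, w=225) cum 821
⇒ y* = 9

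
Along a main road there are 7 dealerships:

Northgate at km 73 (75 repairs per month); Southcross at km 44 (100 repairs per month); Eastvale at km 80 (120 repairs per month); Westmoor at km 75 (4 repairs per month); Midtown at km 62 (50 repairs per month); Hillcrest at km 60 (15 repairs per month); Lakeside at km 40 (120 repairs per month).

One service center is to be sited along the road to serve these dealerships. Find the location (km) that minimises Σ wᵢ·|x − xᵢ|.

x = 62

For a sum of weighted absolute distances on a line, the optimum is the weighted median (not the mean). Total weight W = 484; half-weight = 242.
Sort by position and accumulate weight:
  km 40 (Lakeside, w=120) → cum 120
  km 44 (Southcross, w=100) → cum 220
  km 60 (Hillcrest, w=15) → cum 235
  km 62 (Midtown, w=50) → cum 285  ≥ 242 → median here
  km 73 (Northgate, w=75) → cum 360
  km 75 (Westmoor, w=4) → cum 364
  km 80 (Eastvale, w=120) → cum 484
Optimal location: km 62.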